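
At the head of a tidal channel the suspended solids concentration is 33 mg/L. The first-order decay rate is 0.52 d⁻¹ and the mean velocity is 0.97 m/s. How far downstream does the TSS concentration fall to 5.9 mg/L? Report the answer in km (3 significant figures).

277 km

From C = C₀·e^(−kt), t = ln(C₀/C)/k = ln(33/5.9)/0.52 = 1.722/0.52 = 3.311 d.
Distance = v·t = 0.97 m/s × 2.86e+05 s = 2.775e+05 m = 277.5 km.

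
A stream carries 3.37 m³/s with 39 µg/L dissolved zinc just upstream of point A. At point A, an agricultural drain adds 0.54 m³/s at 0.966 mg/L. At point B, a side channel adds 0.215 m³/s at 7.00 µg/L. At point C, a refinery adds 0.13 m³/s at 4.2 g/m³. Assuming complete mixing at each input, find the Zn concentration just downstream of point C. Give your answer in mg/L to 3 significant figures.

39 µg/L = 0.039 mg/L.
After input A: C = (3.37·0.039 + 0.54·0.966) / 3.91 = 0.167 mg/L.
7.00 µg/L = 0.007 mg/L.
After input B: C = (3.91·0.167 + 0.215·0.007) / 4.125 = 0.1587 mg/L.
After input C: C = (4.125·0.1587 + 0.13·4.2) / 4.255 = 0.2822 mg/L.

0.282 mg/L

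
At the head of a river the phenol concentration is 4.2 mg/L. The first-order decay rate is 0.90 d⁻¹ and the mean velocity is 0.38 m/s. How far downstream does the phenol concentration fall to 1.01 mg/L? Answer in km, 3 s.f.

From C = C₀·e^(−kt), t = ln(C₀/C)/k = ln(4.2/1.01)/0.90 = 1.425/0.90 = 1.583 d.
Distance = v·t = 0.38 m/s × 1.368e+05 s = 5.199e+04 m = 51.99 km.

52.0 km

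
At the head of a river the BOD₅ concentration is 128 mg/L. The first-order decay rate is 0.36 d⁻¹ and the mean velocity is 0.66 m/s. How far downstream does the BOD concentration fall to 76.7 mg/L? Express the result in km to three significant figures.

From C = C₀·e^(−kt), t = ln(C₀/C)/k = ln(128/76.7)/0.36 = 0.5121/0.36 = 1.423 d.
Distance = v·t = 0.66 m/s × 1.229e+05 s = 8.112e+04 m = 81.12 km.

81.1 km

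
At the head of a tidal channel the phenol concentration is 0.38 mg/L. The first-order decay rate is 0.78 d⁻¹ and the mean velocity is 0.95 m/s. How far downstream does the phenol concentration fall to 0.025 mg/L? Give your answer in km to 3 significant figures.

286 km

From C = C₀·e^(−kt), t = ln(C₀/C)/k = ln(0.38/0.025)/0.78 = 2.721/0.78 = 3.489 d.
Distance = v·t = 0.95 m/s × 3.014e+05 s = 2.864e+05 m = 286.4 km.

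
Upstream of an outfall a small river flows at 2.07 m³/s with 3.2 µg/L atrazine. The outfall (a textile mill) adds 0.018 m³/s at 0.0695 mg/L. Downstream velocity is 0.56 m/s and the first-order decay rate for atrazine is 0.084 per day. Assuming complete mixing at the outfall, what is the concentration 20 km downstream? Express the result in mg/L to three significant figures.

0.00364 mg/L

3.2 µg/L = 0.0032 mg/L.
After complete mixing, C₀ = (0.018·0.0695 + 2.07·0.0032) / 2.088 = 0.003772 mg/L.
Travel time t = 2e+04 m / 0.56 m/s = 3.571e+04 s = 0.4134 d.
C = 0.003772·exp(−0.084·0.4134) = 0.003772·0.9659 = 0.003643 mg/L.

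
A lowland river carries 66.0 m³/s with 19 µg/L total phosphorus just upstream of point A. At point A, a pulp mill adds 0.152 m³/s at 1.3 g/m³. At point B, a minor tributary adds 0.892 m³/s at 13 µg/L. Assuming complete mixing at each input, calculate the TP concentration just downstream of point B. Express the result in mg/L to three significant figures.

0.0218 mg/L

19 µg/L = 0.019 mg/L.
After input A: C = (66·0.019 + 0.152·1.3) / 66.15 = 0.02194 mg/L.
13 µg/L = 0.013 mg/L.
After input B: C = (66.15·0.02194 + 0.892·0.013) / 67.04 = 0.02182 mg/L.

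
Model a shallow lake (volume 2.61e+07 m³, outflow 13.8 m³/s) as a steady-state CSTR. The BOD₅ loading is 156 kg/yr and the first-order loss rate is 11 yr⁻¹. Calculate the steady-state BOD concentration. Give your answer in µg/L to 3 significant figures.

0.216 µg/L

Outflow Q = 13.8 m³/s × 3.156e+07 s/yr = 4.355e+08 m³/yr.
Steady-state CSTR mass balance: W = Q·C + k·V·C, so C = W/(Q + kV).
Q + kV = 4.355e+08 + 11·2.61e+07 = 7.226e+08 m³/yr.
C = 156/7.226e+08 = 2.159e-07 kg/m³ = 0.0002159 mg/L = 0.2159 µg/L.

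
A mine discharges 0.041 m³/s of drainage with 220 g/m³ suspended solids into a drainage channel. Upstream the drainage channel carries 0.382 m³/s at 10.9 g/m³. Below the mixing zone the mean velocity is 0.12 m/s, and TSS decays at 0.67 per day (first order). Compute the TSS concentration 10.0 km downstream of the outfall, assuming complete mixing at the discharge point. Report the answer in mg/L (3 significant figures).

16.3 mg/L

After complete mixing, C₀ = (0.041·220 + 0.382·10.9) / 0.423 = 31.17 mg/L.
Travel time t = 1e+04 m / 0.12 m/s = 8.333e+04 s = 0.9645 d.
C = 31.17·exp(−0.67·0.9645) = 31.17·0.524 = 16.33 mg/L.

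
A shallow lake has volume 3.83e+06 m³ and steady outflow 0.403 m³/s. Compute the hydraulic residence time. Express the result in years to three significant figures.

Q = 0.403 m³/s × 3.156e+07 s/yr = 1.272e+07 m³/yr.
Hydraulic residence time τ = V/Q = 3.83e+06/1.272e+07 = 0.3012 yr.

0.301 yr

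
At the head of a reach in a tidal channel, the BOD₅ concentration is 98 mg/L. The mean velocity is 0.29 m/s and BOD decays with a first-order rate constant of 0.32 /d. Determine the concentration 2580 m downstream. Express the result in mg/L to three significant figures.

94.8 mg/L

Travel time t = 2580 m / 0.29 m/s = 2580/0.29 = 8897 s = 0.103 d.
First-order decay: C = 98·exp(−0.32·0.103) = 98·0.9676 = 94.82 mg/L.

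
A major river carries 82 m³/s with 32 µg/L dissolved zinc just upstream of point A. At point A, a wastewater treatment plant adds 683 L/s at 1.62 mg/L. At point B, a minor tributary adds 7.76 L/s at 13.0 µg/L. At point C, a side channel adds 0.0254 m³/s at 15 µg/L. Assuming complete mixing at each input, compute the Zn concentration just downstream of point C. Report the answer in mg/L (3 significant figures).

32 µg/L = 0.032 mg/L.
683 L/s = 0.683 m³/s.
After input A: C = (82·0.032 + 0.683·1.62) / 82.68 = 0.04512 mg/L.
7.76 L/s = 0.00776 m³/s.
13.0 µg/L = 0.013 mg/L.
After input B: C = (82.68·0.04512 + 0.00776·0.013) / 82.69 = 0.04511 mg/L.
15 µg/L = 0.015 mg/L.
After input C: C = (82.69·0.04511 + 0.0254·0.015) / 82.72 = 0.04511 mg/L.

0.0451 mg/L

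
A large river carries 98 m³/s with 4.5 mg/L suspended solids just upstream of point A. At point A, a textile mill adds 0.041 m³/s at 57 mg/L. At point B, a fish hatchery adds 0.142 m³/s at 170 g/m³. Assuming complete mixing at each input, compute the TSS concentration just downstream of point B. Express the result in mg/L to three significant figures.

After input A: C = (98·4.5 + 0.041·57) / 98.04 = 4.522 mg/L.
After input B: C = (98.04·4.522 + 0.142·170) / 98.18 = 4.761 mg/L.

4.76 mg/L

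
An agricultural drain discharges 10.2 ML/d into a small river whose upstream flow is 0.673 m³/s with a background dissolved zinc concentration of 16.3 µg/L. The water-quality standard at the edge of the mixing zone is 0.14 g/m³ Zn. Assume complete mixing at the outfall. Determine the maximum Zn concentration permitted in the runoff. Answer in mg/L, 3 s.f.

0.845 mg/L

10.2 ML/d = 0.1181 m³/s.
16.3 µg/L = 0.0163 mg/L.
Mass balance: 0.14·0.7911 = 0.1181·Cₑ + 0.673·0.0163.
Cₑ = (0.1107 − 0.01097) / 0.1181 = 0.8452 mg/L.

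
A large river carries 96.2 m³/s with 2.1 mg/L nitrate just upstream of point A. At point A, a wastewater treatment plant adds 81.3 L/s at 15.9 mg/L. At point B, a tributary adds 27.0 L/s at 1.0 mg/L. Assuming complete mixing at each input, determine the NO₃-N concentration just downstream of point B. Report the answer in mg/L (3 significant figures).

81.3 L/s = 0.0813 m³/s.
After input A: C = (96.2·2.1 + 0.0813·15.9) / 96.28 = 2.112 mg/L.
27.0 L/s = 0.027 m³/s.
After input B: C = (96.28·2.112 + 0.027·1) / 96.31 = 2.111 mg/L.

2.11 mg/L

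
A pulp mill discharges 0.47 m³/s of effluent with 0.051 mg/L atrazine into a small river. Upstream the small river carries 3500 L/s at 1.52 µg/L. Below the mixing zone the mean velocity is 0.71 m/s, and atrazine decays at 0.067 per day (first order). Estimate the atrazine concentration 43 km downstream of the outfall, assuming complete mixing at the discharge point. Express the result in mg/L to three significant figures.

3500 L/s = 3.5 m³/s.
1.52 µg/L = 0.00152 mg/L.
After complete mixing, C₀ = (0.47·0.051 + 3.5·0.00152) / 3.97 = 0.007378 mg/L.
Travel time t = 4.3e+04 m / 0.71 m/s = 6.056e+04 s = 0.701 d.
C = 0.007378·exp(−0.067·0.701) = 0.007378·0.9541 = 0.007039 mg/L.

0.00704 mg/L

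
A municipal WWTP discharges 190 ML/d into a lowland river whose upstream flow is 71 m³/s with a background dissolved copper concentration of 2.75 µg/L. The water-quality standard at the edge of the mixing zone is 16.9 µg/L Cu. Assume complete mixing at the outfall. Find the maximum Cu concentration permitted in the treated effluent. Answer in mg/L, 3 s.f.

0.474 mg/L

190 ML/d = 2.199 m³/s.
2.75 µg/L = 0.00275 mg/L.
16.9 µg/L = 0.0169 mg/L.
Mass balance: 0.0169·73.2 = 2.199·Cₑ + 71·0.00275.
Cₑ = (1.237 − 0.1952) / 2.199 = 0.4738 mg/L.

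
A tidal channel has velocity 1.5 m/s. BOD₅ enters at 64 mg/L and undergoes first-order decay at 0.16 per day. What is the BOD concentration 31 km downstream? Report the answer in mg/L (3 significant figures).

61.6 mg/L

Travel time t = 31 km / 1.5 m/s = 3.1e+04/1.5 = 2.067e+04 s = 0.2392 d.
First-order decay: C = 64·exp(−0.16·0.2392) = 64·0.9625 = 61.6 mg/L.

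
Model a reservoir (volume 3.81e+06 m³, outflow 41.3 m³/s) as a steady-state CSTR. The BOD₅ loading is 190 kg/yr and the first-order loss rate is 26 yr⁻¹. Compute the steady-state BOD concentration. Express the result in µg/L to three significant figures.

0.135 µg/L

Outflow Q = 41.3 m³/s × 3.156e+07 s/yr = 1.303e+09 m³/yr.
Steady-state CSTR mass balance: W = Q·C + k·V·C, so C = W/(Q + kV).
Q + kV = 1.303e+09 + 26·3.81e+06 = 1.402e+09 m³/yr.
C = 190/1.402e+09 = 1.355e-07 kg/m³ = 0.0001355 mg/L = 0.1355 µg/L.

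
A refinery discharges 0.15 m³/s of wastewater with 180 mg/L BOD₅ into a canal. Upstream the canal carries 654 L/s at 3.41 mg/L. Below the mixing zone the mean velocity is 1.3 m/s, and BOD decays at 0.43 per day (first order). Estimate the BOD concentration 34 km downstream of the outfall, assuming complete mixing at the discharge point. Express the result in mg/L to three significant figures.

31.9 mg/L

654 L/s = 0.654 m³/s.
After complete mixing, C₀ = (0.15·180 + 0.654·3.41) / 0.804 = 36.36 mg/L.
Travel time t = 3.4e+04 m / 1.3 m/s = 2.615e+04 s = 0.3027 d.
C = 36.36·exp(−0.43·0.3027) = 36.36·0.878 = 31.92 mg/L.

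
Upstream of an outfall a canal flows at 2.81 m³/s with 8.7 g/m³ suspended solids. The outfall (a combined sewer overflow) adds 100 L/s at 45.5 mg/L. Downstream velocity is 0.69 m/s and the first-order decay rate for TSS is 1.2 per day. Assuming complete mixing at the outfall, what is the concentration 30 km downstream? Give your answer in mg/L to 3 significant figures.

5.45 mg/L

100 L/s = 0.1 m³/s.
After complete mixing, C₀ = (0.1·45.5 + 2.81·8.7) / 2.91 = 9.965 mg/L.
Travel time t = 3e+04 m / 0.69 m/s = 4.348e+04 s = 0.5032 d.
C = 9.965·exp(−1.2·0.5032) = 9.965·0.5467 = 5.448 mg/L.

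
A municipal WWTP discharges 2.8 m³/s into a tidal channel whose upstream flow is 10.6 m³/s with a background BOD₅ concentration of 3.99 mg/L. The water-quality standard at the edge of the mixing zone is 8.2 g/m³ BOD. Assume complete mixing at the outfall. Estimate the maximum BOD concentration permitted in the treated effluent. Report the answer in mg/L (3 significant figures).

24.1 mg/L

Mass balance: 8.2·13.4 = 2.8·Cₑ + 10.6·3.99.
Cₑ = (109.9 − 42.29) / 2.8 = 24.14 mg/L.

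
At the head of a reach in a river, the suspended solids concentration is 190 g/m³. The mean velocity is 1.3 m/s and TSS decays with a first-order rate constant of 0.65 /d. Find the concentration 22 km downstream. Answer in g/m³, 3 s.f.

167 g/m³

Travel time t = 22 km / 1.3 m/s = 2.2e+04/1.3 = 1.692e+04 s = 0.1959 d.
First-order decay: C = 190·exp(−0.65·0.1959) = 190·0.8805 = 167.3 g/m³.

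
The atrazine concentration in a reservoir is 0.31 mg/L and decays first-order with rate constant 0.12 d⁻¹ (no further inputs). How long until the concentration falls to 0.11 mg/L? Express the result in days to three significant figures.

t = ln(C₀/C)/k = ln(0.31/0.11)/0.12 = 1.036/0.12 = 8.634 d.

8.63 d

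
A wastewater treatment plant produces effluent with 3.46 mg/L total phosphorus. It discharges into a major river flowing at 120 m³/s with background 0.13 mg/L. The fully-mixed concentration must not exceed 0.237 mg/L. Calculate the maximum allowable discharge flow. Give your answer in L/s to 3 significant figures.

Mass balance at complete mixing: C_std·(Q_w + Q_r) = Q_w·C_e + Q_r·C_b.
Rearranging, Q_w = Q_r·(C_std − C_b)/(C_e − C_std) = 120·(0.237 − 0.13) / (3.46 − 0.237) = 3.984 m³/s.
= 3984 L/s.

3980 L/s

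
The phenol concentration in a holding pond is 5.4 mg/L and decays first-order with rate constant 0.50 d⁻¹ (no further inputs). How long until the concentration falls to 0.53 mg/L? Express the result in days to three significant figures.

t = ln(C₀/C)/k = ln(5.4/0.53)/0.50 = 2.321/0.50 = 4.643 d.

4.64 d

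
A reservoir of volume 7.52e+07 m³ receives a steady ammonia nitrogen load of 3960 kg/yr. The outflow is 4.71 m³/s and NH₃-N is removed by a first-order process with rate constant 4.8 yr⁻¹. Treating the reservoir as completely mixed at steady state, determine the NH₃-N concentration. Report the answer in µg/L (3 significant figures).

7.77 µg/L

Outflow Q = 4.71 m³/s × 3.156e+07 s/yr = 1.486e+08 m³/yr.
Steady-state CSTR mass balance: W = Q·C + k·V·C, so C = W/(Q + kV).
Q + kV = 1.486e+08 + 4.8·7.52e+07 = 5.096e+08 m³/yr.
C = 3960/5.096e+08 = 7.771e-06 kg/m³ = 0.007771 mg/L = 7.771 µg/L.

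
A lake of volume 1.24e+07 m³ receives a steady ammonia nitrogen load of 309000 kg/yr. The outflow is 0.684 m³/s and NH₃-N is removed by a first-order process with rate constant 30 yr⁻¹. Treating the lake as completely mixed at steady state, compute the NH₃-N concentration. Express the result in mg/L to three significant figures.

0.785 mg/L

Outflow Q = 0.684 m³/s × 3.156e+07 s/yr = 2.159e+07 m³/yr.
Steady-state CSTR mass balance: W = Q·C + k·V·C, so C = W/(Q + kV).
Q + kV = 2.159e+07 + 30·1.24e+07 = 3.936e+08 m³/yr.
C = 309000/3.936e+08 = 0.0007851 kg/m³ = 0.7851 mg/L.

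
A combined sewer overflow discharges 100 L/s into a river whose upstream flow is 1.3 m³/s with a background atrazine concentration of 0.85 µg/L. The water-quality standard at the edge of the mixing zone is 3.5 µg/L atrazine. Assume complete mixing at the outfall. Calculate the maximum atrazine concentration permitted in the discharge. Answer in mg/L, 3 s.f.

0.0380 mg/L

100 L/s = 0.1 m³/s.
0.85 µg/L = 0.00085 mg/L.
3.5 µg/L = 0.0035 mg/L.
Mass balance: 0.0035·1.4 = 0.1·Cₑ + 1.3·0.00085.
Cₑ = (0.0049 − 0.001105) / 0.1 = 0.03795 mg/L.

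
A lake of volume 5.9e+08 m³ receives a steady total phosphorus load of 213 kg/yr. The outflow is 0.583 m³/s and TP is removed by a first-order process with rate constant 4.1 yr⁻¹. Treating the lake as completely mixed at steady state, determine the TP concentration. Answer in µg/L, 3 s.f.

Outflow Q = 0.583 m³/s × 3.156e+07 s/yr = 1.84e+07 m³/yr.
Steady-state CSTR mass balance: W = Q·C + k·V·C, so C = W/(Q + kV).
Q + kV = 1.84e+07 + 4.1·5.9e+08 = 2.437e+09 m³/yr.
C = 213/2.437e+09 = 8.739e-08 kg/m³ = 8.739e-05 mg/L = 0.08739 µg/L.

0.0874 µg/L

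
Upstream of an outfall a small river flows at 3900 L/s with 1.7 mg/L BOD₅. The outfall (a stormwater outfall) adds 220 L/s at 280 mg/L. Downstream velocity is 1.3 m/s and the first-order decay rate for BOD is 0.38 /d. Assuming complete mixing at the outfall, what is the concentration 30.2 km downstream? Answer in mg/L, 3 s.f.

220 L/s = 0.22 m³/s.
3900 L/s = 3.9 m³/s.
After complete mixing, C₀ = (0.22·280 + 3.9·1.7) / 4.12 = 16.56 mg/L.
Travel time t = 3.02e+04 m / 1.3 m/s = 2.323e+04 s = 0.2689 d.
C = 16.56·exp(−0.38·0.2689) = 16.56·0.9029 = 14.95 mg/L.

15.0 mg/L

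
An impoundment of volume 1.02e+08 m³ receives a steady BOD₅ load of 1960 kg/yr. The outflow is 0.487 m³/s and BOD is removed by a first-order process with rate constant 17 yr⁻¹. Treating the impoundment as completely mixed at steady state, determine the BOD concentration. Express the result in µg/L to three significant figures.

1.12 µg/L

Outflow Q = 0.487 m³/s × 3.156e+07 s/yr = 1.537e+07 m³/yr.
Steady-state CSTR mass balance: W = Q·C + k·V·C, so C = W/(Q + kV).
Q + kV = 1.537e+07 + 17·1.02e+08 = 1.749e+09 m³/yr.
C = 1960/1.749e+09 = 1.12e-06 kg/m³ = 0.00112 mg/L = 1.12 µg/L.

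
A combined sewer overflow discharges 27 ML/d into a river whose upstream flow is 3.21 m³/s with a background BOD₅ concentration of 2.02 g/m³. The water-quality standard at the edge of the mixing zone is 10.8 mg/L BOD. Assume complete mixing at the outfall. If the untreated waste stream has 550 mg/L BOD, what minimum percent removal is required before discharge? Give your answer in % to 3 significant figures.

27 ML/d = 0.3125 m³/s.
Mass balance: 10.8·3.522 = 0.3125·Cₑ + 3.21·2.02.
Cₑ = (38.04 − 6.484) / 0.3125 = 101 mg/L.
Required removal = 1 − 101/550 = 81.64 %.

81.6 %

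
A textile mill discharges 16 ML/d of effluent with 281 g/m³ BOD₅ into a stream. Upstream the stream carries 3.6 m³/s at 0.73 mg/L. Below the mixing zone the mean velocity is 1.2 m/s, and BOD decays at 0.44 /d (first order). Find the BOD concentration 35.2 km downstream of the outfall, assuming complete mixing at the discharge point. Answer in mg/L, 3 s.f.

12.4 mg/L

16 ML/d = 0.1852 m³/s.
After complete mixing, C₀ = (0.1852·281 + 3.6·0.73) / 3.785 = 14.44 mg/L.
Travel time t = 3.52e+04 m / 1.2 m/s = 2.933e+04 s = 0.3395 d.
C = 14.44·exp(−0.44·0.3395) = 14.44·0.8612 = 12.44 mg/L.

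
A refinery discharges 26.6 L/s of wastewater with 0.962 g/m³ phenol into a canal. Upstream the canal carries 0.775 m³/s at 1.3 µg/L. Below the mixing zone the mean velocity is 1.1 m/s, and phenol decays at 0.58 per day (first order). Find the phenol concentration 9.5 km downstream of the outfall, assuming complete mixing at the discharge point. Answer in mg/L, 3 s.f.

26.6 L/s = 0.0266 m³/s.
1.3 µg/L = 0.0013 mg/L.
After complete mixing, C₀ = (0.0266·0.962 + 0.775·0.0013) / 0.8016 = 0.03318 mg/L.
Travel time t = 9500 m / 1.1 m/s = 8636 s = 0.09996 d.
C = 0.03318·exp(−0.58·0.09996) = 0.03318·0.9437 = 0.03131 mg/L.

0.0313 mg/L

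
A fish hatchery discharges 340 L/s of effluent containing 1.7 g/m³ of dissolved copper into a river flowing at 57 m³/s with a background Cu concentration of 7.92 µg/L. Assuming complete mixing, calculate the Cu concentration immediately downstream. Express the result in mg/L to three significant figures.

340 L/s = 0.34 m³/s.
7.92 µg/L = 0.00792 mg/L.
Flow-weighted mixing gives C = (0.34·1.7 + 57·0.00792) / (0.34 + 57) = 1.029/57.34 = 0.01795 mg/L.

0.0180 mg/L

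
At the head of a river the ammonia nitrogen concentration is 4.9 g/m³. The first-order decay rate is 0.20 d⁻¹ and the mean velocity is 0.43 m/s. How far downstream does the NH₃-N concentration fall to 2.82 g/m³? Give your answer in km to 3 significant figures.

103 km

From C = C₀·e^(−kt), t = ln(C₀/C)/k = ln(4.9/2.82)/0.20 = 0.5525/0.20 = 2.762 d.
Distance = v·t = 0.43 m/s × 2.387e+05 s = 1.026e+05 m = 102.6 km.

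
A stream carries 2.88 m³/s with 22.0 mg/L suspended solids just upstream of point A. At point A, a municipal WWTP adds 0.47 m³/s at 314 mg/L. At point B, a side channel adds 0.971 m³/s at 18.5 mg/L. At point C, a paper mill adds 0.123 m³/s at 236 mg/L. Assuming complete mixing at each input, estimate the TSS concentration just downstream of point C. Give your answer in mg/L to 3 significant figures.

After input A: C = (2.88·22 + 0.47·314) / 3.35 = 62.97 mg/L.
After input B: C = (3.35·62.97 + 0.971·18.5) / 4.321 = 52.97 mg/L.
After input C: C = (4.321·52.97 + 0.123·236) / 4.444 = 58.04 mg/L.

58.0 mg/L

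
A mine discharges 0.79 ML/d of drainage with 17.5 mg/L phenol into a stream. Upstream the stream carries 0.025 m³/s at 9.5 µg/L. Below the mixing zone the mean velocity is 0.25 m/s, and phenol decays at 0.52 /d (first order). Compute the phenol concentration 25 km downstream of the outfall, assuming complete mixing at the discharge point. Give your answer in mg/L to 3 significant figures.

0.79 ML/d = 0.009144 m³/s.
9.5 µg/L = 0.0095 mg/L.
After complete mixing, C₀ = (0.009144·17.5 + 0.025·0.0095) / 0.03414 = 4.693 mg/L.
Travel time t = 2.5e+04 m / 0.25 m/s = 1e+05 s = 1.157 d.
C = 4.693·exp(−0.52·1.157) = 4.693·0.5478 = 2.571 mg/L.

2.57 mg/L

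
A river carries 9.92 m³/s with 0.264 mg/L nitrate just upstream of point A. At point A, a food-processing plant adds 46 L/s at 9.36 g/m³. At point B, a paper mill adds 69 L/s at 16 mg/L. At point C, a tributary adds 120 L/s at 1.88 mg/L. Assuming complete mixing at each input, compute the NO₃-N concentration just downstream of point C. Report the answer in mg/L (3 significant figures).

46 L/s = 0.046 m³/s.
After input A: C = (9.92·0.264 + 0.046·9.36) / 9.966 = 0.306 mg/L.
69 L/s = 0.069 m³/s.
After input B: C = (9.966·0.306 + 0.069·16) / 10.04 = 0.4139 mg/L.
120 L/s = 0.12 m³/s.
After input C: C = (10.04·0.4139 + 0.12·1.88) / 10.15 = 0.4312 mg/L.

0.431 mg/L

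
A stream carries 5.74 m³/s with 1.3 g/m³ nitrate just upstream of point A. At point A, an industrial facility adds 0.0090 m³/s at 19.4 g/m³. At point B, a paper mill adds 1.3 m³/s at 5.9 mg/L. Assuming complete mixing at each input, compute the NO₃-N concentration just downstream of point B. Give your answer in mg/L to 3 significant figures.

2.17 mg/L

After input A: C = (5.74·1.3 + 0.009·19.4) / 5.749 = 1.328 mg/L.
After input B: C = (5.749·1.328 + 1.3·5.9) / 7.049 = 2.171 mg/L.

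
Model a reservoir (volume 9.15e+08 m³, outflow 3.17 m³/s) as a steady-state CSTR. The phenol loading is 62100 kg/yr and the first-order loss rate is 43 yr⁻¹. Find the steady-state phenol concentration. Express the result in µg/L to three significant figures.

1.57 µg/L

Outflow Q = 3.17 m³/s × 3.156e+07 s/yr = 1e+08 m³/yr.
Steady-state CSTR mass balance: W = Q·C + k·V·C, so C = W/(Q + kV).
Q + kV = 1e+08 + 43·9.15e+08 = 3.945e+10 m³/yr.
C = 62100/3.945e+10 = 1.574e-06 kg/m³ = 0.001574 mg/L = 1.574 µg/L.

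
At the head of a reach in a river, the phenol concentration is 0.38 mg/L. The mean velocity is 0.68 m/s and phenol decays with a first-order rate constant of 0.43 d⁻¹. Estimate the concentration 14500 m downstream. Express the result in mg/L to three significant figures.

0.342 mg/L

Travel time t = 14500 m / 0.68 m/s = 1.45e+04/0.68 = 2.132e+04 s = 0.2468 d.
First-order decay: C = 0.38·exp(−0.43·0.2468) = 0.38·0.8993 = 0.3417 mg/L.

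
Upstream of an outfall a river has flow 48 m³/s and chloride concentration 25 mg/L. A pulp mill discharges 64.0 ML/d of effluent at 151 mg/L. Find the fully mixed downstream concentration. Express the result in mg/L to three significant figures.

26.9 mg/L

64.0 ML/d = 0.7407 m³/s.
Flow-weighted mixing gives C = (0.7407·151 + 48·25) / (0.7407 + 48) = 1312/48.74 = 26.91 mg/L.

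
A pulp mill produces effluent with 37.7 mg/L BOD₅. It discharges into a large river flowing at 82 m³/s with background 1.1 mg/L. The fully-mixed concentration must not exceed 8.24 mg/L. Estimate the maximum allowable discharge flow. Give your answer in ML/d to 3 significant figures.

1720 ML/d

Mass balance at complete mixing: C_std·(Q_w + Q_r) = Q_w·C_e + Q_r·C_b.
Rearranging, Q_w = Q_r·(C_std − C_b)/(C_e − C_std) = 82·(8.24 − 1.1) / (37.7 − 8.24) = 19.87 m³/s.
= 1717 ML/d.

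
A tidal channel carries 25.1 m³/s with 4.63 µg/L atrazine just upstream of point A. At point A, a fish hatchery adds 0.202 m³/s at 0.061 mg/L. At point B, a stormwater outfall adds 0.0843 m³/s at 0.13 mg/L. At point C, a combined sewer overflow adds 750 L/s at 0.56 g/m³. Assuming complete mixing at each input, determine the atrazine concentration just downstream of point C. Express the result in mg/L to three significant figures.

4.63 µg/L = 0.00463 mg/L.
After input A: C = (25.1·0.00463 + 0.202·0.061) / 25.3 = 0.00508 mg/L.
After input B: C = (25.3·0.00508 + 0.0843·0.13) / 25.39 = 0.005495 mg/L.
750 L/s = 0.75 m³/s.
After input C: C = (25.39·0.005495 + 0.75·0.56) / 26.14 = 0.02141 mg/L.

0.0214 mg/L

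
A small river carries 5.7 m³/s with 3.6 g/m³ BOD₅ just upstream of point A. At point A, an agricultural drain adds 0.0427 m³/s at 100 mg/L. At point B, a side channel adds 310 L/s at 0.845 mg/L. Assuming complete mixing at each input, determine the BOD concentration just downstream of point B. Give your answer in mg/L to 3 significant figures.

4.14 mg/L

After input A: C = (5.7·3.6 + 0.0427·100) / 5.743 = 4.317 mg/L.
310 L/s = 0.31 m³/s.
After input B: C = (5.743·4.317 + 0.31·0.845) / 6.053 = 4.139 mg/L.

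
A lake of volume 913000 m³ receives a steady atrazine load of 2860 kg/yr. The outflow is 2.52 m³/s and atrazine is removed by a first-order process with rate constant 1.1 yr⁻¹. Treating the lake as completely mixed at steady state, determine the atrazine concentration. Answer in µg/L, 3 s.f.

Outflow Q = 2.52 m³/s × 3.156e+07 s/yr = 7.953e+07 m³/yr.
Steady-state CSTR mass balance: W = Q·C + k·V·C, so C = W/(Q + kV).
Q + kV = 7.953e+07 + 1.1·913000 = 8.053e+07 m³/yr.
C = 2860/8.053e+07 = 3.551e-05 kg/m³ = 0.03551 mg/L = 35.51 µg/L.

35.5 µg/L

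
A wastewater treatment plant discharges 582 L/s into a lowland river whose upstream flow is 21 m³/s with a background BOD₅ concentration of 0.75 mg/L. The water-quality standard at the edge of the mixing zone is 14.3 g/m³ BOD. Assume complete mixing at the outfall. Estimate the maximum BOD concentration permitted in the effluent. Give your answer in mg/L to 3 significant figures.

503 mg/L

582 L/s = 0.582 m³/s.
Mass balance: 14.3·21.58 = 0.582·Cₑ + 21·0.75.
Cₑ = (308.6 − 15.75) / 0.582 = 503.2 mg/L.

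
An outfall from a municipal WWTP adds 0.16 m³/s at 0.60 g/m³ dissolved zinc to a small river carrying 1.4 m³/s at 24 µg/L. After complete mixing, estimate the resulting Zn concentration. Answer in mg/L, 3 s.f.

0.0831 mg/L

24 µg/L = 0.024 mg/L.
Conservation of mass across the mixing zone: C = (0.16·0.6 + 1.4·0.024) / (0.16 + 1.4) = 0.1296/1.56 = 0.08308 mg/L.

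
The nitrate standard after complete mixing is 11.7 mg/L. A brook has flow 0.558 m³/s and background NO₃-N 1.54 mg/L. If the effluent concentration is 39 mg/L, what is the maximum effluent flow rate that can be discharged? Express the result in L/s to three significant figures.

Mass balance at complete mixing: C_std·(Q_w + Q_r) = Q_w·C_e + Q_r·C_b.
Rearranging, Q_w = Q_r·(C_std − C_b)/(C_e − C_std) = 0.558·(11.7 − 1.54) / (39 − 11.7) = 0.2077 m³/s.
= 207.7 L/s.

208 L/s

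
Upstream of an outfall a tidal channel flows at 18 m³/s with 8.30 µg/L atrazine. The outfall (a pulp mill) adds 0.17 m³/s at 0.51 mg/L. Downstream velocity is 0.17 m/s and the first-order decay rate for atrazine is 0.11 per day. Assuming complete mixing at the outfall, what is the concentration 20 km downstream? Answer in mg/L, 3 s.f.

8.30 µg/L = 0.0083 mg/L.
After complete mixing, C₀ = (0.17·0.51 + 18·0.0083) / 18.17 = 0.01299 mg/L.
Travel time t = 2e+04 m / 0.17 m/s = 1.176e+05 s = 1.362 d.
C = 0.01299·exp(−0.11·1.362) = 0.01299·0.8609 = 0.01119 mg/L.

0.0112 mg/L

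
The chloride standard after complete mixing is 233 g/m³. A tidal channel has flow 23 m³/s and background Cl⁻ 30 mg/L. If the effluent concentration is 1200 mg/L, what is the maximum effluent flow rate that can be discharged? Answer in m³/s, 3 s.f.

Mass balance at complete mixing: C_std·(Q_w + Q_r) = Q_w·C_e + Q_r·C_b.
Rearranging, Q_w = Q_r·(C_std − C_b)/(C_e − C_std) = 23·(233 − 30) / (1200 − 233) = 4.828 m³/s.

4.83 m³/s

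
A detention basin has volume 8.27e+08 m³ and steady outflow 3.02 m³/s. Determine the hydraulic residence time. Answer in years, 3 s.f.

8.68 yr

Q = 3.02 m³/s × 3.156e+07 s/yr = 9.53e+07 m³/yr.
Hydraulic residence time τ = V/Q = 8.27e+08/9.53e+07 = 8.677 yr.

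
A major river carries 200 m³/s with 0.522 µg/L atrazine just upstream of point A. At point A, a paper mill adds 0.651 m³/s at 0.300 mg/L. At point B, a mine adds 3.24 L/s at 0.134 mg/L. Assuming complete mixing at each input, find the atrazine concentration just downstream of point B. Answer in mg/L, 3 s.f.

0.522 µg/L = 0.000522 mg/L.
After input A: C = (200·0.000522 + 0.651·0.3) / 200.7 = 0.001494 mg/L.
3.24 L/s = 0.00324 m³/s.
After input B: C = (200.7·0.001494 + 0.00324·0.134) / 200.7 = 0.001496 mg/L.

0.00150 mg/L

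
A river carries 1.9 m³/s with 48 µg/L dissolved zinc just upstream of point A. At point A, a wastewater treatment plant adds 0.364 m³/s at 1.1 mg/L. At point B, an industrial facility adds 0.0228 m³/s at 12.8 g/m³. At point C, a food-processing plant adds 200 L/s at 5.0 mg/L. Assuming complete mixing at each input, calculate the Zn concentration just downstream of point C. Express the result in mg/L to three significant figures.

0.717 mg/L

48 µg/L = 0.048 mg/L.
After input A: C = (1.9·0.048 + 0.364·1.1) / 2.264 = 0.2171 mg/L.
After input B: C = (2.264·0.2171 + 0.0228·12.8) / 2.287 = 0.3426 mg/L.
200 L/s = 0.2 m³/s.
After input C: C = (2.287·0.3426 + 0.2·5) / 2.487 = 0.7172 mg/L.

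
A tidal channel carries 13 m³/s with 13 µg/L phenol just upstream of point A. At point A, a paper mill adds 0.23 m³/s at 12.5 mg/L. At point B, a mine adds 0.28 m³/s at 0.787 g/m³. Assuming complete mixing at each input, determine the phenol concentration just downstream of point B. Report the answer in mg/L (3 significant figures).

0.242 mg/L

13 µg/L = 0.013 mg/L.
After input A: C = (13·0.013 + 0.23·12.5) / 13.23 = 0.2301 mg/L.
After input B: C = (13.23·0.2301 + 0.28·0.787) / 13.51 = 0.2416 mg/L.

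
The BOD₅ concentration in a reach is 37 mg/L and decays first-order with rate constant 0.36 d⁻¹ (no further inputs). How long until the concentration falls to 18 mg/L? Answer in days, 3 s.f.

t = ln(C₀/C)/k = ln(37/18)/0.36 = 0.7205/0.36 = 2.002 d.

2.00 d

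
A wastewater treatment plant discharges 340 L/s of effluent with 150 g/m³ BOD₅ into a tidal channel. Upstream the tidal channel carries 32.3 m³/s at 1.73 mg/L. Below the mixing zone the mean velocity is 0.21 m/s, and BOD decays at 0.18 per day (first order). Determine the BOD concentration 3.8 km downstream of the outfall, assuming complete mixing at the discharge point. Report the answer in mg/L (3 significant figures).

340 L/s = 0.34 m³/s.
After complete mixing, C₀ = (0.34·150 + 32.3·1.73) / 32.64 = 3.274 mg/L.
Travel time t = 3800 m / 0.21 m/s = 1.81e+04 s = 0.2094 d.
C = 3.274·exp(−0.18·0.2094) = 3.274·0.963 = 3.153 mg/L.

3.15 mg/L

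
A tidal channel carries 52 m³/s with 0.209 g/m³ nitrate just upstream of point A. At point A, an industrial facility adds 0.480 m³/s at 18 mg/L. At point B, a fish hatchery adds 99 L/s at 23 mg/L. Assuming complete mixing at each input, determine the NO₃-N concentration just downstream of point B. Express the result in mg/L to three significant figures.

0.414 mg/L

After input A: C = (52·0.209 + 0.48·18) / 52.48 = 0.3717 mg/L.
99 L/s = 0.099 m³/s.
After input B: C = (52.48·0.3717 + 0.099·23) / 52.58 = 0.4143 mg/L.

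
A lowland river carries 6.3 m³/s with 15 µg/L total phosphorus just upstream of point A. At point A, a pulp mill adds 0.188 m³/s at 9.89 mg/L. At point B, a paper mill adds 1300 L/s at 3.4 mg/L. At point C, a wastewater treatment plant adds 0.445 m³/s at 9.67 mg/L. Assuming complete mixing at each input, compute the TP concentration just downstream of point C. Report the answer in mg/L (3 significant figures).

15 µg/L = 0.015 mg/L.
After input A: C = (6.3·0.015 + 0.188·9.89) / 6.488 = 0.3011 mg/L.
1300 L/s = 1.3 m³/s.
After input B: C = (6.488·0.3011 + 1.3·3.4) / 7.788 = 0.8184 mg/L.
After input C: C = (7.788·0.8184 + 0.445·9.67) / 8.233 = 1.297 mg/L.

1.30 mg/L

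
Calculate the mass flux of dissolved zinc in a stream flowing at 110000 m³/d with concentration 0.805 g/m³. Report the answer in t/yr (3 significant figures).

110000 m³/d = 1.273 m³/s.
Mass flux = Q·C = 1.273 m³/s × 0.805 g/m³ = 1.025 g/s.
= 1.025 g/s × 31.56 = 32.34 t/yr.

32.3 t/yr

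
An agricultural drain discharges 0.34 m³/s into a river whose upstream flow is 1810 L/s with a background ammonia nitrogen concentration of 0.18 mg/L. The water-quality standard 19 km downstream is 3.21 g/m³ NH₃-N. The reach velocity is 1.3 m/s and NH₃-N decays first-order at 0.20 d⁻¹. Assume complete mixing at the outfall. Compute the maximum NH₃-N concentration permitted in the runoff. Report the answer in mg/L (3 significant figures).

1810 L/s = 1.81 m³/s.
Travel time to the compliance point: t = 1.9e+04/1.3 = 1.462e+04 s = 0.1692 d; decay factor exp(−0.20·0.1692) = 0.9667.
So the concentration just after mixing may be at most 3.21/0.9667 = 3.32 mg/L.
Mass balance: 3.32·2.15 = 0.34·Cₑ + 1.81·0.18.
Cₑ = (7.139 − 0.3258) / 0.34 = 20.04 mg/L.

20.0 mg/L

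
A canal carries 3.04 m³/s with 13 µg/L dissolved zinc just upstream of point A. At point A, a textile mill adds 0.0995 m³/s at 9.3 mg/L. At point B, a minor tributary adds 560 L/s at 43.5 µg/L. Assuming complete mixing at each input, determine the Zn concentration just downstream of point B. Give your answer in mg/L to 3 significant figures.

13 µg/L = 0.013 mg/L.
After input A: C = (3.04·0.013 + 0.0995·9.3) / 3.139 = 0.3073 mg/L.
560 L/s = 0.56 m³/s.
43.5 µg/L = 0.0435 mg/L.
After input B: C = (3.139·0.3073 + 0.56·0.0435) / 3.7 = 0.2674 mg/L.

0.267 mg/L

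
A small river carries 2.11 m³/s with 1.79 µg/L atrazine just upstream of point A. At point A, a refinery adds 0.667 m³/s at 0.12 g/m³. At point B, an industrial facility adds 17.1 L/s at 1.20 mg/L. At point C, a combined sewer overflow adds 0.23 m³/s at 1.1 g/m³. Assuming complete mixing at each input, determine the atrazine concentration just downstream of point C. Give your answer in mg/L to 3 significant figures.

1.79 µg/L = 0.00179 mg/L.
After input A: C = (2.11·0.00179 + 0.667·0.12) / 2.777 = 0.03018 mg/L.
17.1 L/s = 0.0171 m³/s.
After input B: C = (2.777·0.03018 + 0.0171·1.2) / 2.794 = 0.03734 mg/L.
After input C: C = (2.794·0.03734 + 0.23·1.1) / 3.024 = 0.1182 mg/L.

0.118 mg/L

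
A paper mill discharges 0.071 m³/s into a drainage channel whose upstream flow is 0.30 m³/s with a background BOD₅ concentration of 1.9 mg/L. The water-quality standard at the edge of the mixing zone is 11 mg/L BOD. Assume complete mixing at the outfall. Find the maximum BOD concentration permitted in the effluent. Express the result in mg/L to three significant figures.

Mass balance: 11·0.371 = 0.071·Cₑ + 0.3·1.9.
Cₑ = (4.081 − 0.57) / 0.071 = 49.45 mg/L.

49.5 mg/L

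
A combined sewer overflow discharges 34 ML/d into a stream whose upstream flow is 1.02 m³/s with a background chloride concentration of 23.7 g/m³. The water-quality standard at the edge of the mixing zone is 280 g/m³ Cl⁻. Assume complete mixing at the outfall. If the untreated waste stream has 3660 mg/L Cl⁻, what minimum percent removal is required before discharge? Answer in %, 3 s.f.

34 ML/d = 0.3935 m³/s.
Mass balance: 280·1.414 = 0.3935·Cₑ + 1.02·23.7.
Cₑ = (395.8 − 24.17) / 0.3935 = 944.3 mg/L.
Required removal = 1 − 944.3/3660 = 74.2 %.

74.2 %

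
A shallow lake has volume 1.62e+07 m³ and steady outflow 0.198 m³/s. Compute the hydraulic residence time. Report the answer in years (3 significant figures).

2.59 yr

Q = 0.198 m³/s × 3.156e+07 s/yr = 6.248e+06 m³/yr.
Hydraulic residence time τ = V/Q = 1.62e+07/6.248e+06 = 2.593 yr.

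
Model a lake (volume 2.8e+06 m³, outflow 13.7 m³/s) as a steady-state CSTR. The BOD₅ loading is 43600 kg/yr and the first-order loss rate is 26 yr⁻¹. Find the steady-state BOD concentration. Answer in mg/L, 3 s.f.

Outflow Q = 13.7 m³/s × 3.156e+07 s/yr = 4.323e+08 m³/yr.
Steady-state CSTR mass balance: W = Q·C + k·V·C, so C = W/(Q + kV).
Q + kV = 4.323e+08 + 26·2.8e+06 = 5.051e+08 m³/yr.
C = 43600/5.051e+08 = 8.631e-05 kg/m³ = 0.08631 mg/L.

0.0863 mg/L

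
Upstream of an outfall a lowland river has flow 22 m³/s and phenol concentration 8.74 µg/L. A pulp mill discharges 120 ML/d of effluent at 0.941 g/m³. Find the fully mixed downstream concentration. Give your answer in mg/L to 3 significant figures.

120 ML/d = 1.389 m³/s.
8.74 µg/L = 0.00874 mg/L.
By mass balance at complete mixing, C = (1.389·0.941 + 22·0.00874) / (1.389 + 22) = 1.499/23.39 = 0.0641 mg/L.

0.0641 mg/L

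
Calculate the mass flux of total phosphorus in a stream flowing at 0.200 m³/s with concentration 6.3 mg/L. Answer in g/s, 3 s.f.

Mass flux = Q·C = 0.2 m³/s × 6.3 g/m³ = 1.26 g/s.

1.26 g/s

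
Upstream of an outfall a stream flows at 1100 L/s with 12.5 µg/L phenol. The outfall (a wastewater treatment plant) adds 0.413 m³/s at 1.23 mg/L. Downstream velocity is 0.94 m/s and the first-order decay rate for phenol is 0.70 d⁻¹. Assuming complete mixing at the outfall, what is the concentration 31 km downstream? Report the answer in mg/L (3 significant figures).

0.264 mg/L

1100 L/s = 1.1 m³/s.
12.5 µg/L = 0.0125 mg/L.
After complete mixing, C₀ = (0.413·1.23 + 1.1·0.0125) / 1.513 = 0.3448 mg/L.
Travel time t = 3.1e+04 m / 0.94 m/s = 3.298e+04 s = 0.3817 d.
C = 0.3448·exp(−0.70·0.3817) = 0.3448·0.7655 = 0.264 mg/L.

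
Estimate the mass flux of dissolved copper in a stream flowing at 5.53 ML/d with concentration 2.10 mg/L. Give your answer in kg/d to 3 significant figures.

5.53 ML/d = 0.064 m³/s.
Mass flux = Q·C = 0.064 m³/s × 2.1 g/m³ = 0.1344 g/s.
= 0.1344 g/s × 86.4 = 11.61 kg/d.

11.6 kg/d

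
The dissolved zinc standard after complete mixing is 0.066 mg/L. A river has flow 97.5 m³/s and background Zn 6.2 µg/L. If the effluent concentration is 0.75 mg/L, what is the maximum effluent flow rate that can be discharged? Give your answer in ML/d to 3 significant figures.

6.2 µg/L = 0.0062 mg/L.
Mass balance at complete mixing: C_std·(Q_w + Q_r) = Q_w·C_e + Q_r·C_b.
Rearranging, Q_w = Q_r·(C_std − C_b)/(C_e − C_std) = 97.5·(0.066 − 0.0062) / (0.75 − 0.066) = 8.524 m³/s.
= 736.5 ML/d.

736 ML/d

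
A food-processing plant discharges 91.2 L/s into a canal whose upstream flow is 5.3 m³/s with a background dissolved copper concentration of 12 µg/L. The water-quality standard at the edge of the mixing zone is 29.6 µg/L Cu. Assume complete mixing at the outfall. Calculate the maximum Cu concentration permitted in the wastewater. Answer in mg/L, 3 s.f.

91.2 L/s = 0.0912 m³/s.
12 µg/L = 0.012 mg/L.
29.6 µg/L = 0.0296 mg/L.
Mass balance: 0.0296·5.391 = 0.0912·Cₑ + 5.3·0.012.
Cₑ = (0.1596 − 0.0636) / 0.0912 = 1.052 mg/L.

1.05 mg/L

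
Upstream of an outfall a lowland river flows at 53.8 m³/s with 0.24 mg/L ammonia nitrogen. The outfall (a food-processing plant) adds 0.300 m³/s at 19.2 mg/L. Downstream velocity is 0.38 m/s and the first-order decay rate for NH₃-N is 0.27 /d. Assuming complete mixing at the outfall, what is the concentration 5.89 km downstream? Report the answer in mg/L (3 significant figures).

0.329 mg/L

After complete mixing, C₀ = (0.3·19.2 + 53.8·0.24) / 54.1 = 0.3451 mg/L.
Travel time t = 5890 m / 0.38 m/s = 1.55e+04 s = 0.1794 d.
C = 0.3451·exp(−0.27·0.1794) = 0.3451·0.9527 = 0.3288 mg/L.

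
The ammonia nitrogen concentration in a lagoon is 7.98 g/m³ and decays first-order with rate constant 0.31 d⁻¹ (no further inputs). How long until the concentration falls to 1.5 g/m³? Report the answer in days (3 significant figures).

t = ln(C₀/C)/k = ln(7.98/1.5)/0.31 = 1.671/0.31 = 5.392 d.

5.39 d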